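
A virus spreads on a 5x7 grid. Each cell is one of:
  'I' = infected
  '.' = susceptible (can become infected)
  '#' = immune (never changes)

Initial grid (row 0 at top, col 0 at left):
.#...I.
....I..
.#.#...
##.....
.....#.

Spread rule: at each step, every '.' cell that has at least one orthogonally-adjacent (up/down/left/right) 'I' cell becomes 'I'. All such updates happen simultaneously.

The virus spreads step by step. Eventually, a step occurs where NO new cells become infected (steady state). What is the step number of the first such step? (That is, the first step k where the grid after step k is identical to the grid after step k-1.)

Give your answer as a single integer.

Step 0 (initial): 2 infected
Step 1: +5 new -> 7 infected
Step 2: +5 new -> 12 infected
Step 3: +7 new -> 19 infected
Step 4: +4 new -> 23 infected
Step 5: +4 new -> 27 infected
Step 6: +1 new -> 28 infected
Step 7: +1 new -> 29 infected
Step 8: +0 new -> 29 infected

Answer: 8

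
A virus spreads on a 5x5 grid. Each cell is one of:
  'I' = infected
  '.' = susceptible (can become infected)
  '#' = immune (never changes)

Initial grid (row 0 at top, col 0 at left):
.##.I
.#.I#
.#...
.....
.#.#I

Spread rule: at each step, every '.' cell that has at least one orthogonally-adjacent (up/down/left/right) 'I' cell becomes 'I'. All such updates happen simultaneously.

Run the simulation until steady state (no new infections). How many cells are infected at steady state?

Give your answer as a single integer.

Step 0 (initial): 3 infected
Step 1: +4 new -> 7 infected
Step 2: +3 new -> 10 infected
Step 3: +1 new -> 11 infected
Step 4: +2 new -> 13 infected
Step 5: +1 new -> 14 infected
Step 6: +2 new -> 16 infected
Step 7: +1 new -> 17 infected
Step 8: +1 new -> 18 infected
Step 9: +0 new -> 18 infected

Answer: 18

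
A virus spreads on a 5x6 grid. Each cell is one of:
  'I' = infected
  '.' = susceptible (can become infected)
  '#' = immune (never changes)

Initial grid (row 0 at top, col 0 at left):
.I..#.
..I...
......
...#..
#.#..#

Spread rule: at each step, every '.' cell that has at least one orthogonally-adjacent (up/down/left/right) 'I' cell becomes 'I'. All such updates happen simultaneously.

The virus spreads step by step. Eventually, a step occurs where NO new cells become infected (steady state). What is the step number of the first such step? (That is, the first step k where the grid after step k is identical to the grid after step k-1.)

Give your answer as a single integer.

Answer: 7

Derivation:
Step 0 (initial): 2 infected
Step 1: +5 new -> 7 infected
Step 2: +6 new -> 13 infected
Step 3: +4 new -> 17 infected
Step 4: +5 new -> 22 infected
Step 5: +2 new -> 24 infected
Step 6: +1 new -> 25 infected
Step 7: +0 new -> 25 infected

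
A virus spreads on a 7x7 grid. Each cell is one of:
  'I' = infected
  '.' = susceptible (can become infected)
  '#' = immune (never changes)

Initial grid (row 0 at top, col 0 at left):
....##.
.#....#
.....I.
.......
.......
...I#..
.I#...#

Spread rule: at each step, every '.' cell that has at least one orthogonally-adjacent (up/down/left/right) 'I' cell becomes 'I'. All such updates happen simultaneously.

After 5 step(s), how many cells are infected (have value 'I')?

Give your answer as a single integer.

Answer: 38

Derivation:
Step 0 (initial): 3 infected
Step 1: +9 new -> 12 infected
Step 2: +11 new -> 23 infected
Step 3: +8 new -> 31 infected
Step 4: +5 new -> 36 infected
Step 5: +2 new -> 38 infected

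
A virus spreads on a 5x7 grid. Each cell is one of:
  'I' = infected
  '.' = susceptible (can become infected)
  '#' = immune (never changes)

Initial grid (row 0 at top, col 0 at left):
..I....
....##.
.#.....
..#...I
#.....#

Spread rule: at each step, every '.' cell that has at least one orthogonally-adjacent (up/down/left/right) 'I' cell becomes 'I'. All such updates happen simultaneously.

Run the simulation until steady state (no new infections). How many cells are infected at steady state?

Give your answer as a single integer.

Step 0 (initial): 2 infected
Step 1: +5 new -> 7 infected
Step 2: +9 new -> 16 infected
Step 3: +7 new -> 23 infected
Step 4: +2 new -> 25 infected
Step 5: +2 new -> 27 infected
Step 6: +2 new -> 29 infected
Step 7: +0 new -> 29 infected

Answer: 29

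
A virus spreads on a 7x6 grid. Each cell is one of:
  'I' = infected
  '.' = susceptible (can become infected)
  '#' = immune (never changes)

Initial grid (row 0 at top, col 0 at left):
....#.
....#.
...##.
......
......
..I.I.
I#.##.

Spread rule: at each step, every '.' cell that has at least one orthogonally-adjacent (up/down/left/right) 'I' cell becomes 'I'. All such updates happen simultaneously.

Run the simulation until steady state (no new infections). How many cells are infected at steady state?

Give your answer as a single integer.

Answer: 35

Derivation:
Step 0 (initial): 3 infected
Step 1: +7 new -> 10 infected
Step 2: +7 new -> 17 infected
Step 3: +5 new -> 22 infected
Step 4: +4 new -> 26 infected
Step 5: +5 new -> 31 infected
Step 6: +4 new -> 35 infected
Step 7: +0 new -> 35 infected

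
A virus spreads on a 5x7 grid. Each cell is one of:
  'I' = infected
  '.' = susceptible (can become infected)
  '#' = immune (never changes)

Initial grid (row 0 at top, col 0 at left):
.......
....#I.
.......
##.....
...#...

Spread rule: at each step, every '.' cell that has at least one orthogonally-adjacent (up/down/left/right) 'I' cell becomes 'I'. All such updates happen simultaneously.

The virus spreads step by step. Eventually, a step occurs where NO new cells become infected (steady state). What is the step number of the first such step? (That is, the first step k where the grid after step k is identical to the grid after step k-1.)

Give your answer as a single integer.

Step 0 (initial): 1 infected
Step 1: +3 new -> 4 infected
Step 2: +5 new -> 9 infected
Step 3: +5 new -> 14 infected
Step 4: +6 new -> 20 infected
Step 5: +4 new -> 24 infected
Step 6: +4 new -> 28 infected
Step 7: +2 new -> 30 infected
Step 8: +1 new -> 31 infected
Step 9: +0 new -> 31 infected

Answer: 9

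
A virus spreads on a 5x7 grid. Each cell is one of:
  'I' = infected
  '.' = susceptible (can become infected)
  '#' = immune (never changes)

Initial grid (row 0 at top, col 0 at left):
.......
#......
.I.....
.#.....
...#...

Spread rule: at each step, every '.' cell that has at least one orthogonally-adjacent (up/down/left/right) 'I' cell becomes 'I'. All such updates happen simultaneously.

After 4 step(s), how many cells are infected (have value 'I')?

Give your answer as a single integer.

Answer: 21

Derivation:
Step 0 (initial): 1 infected
Step 1: +3 new -> 4 infected
Step 2: +5 new -> 9 infected
Step 3: +7 new -> 16 infected
Step 4: +5 new -> 21 infected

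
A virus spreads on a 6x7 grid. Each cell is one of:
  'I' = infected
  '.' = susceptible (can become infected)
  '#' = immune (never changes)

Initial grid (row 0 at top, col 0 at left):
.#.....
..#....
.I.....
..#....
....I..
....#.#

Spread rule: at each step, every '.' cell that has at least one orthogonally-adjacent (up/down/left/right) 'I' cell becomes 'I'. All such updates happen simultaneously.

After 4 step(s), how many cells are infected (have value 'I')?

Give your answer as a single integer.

Answer: 33

Derivation:
Step 0 (initial): 2 infected
Step 1: +7 new -> 9 infected
Step 2: +11 new -> 20 infected
Step 3: +8 new -> 28 infected
Step 4: +5 new -> 33 infected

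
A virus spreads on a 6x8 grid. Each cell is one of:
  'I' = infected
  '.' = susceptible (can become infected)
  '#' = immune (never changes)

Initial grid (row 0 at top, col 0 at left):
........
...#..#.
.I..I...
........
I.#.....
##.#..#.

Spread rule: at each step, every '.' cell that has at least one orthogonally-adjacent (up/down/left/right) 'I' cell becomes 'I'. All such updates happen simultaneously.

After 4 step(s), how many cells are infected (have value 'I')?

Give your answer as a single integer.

Answer: 37

Derivation:
Step 0 (initial): 3 infected
Step 1: +10 new -> 13 infected
Step 2: +10 new -> 23 infected
Step 3: +9 new -> 32 infected
Step 4: +5 new -> 37 infected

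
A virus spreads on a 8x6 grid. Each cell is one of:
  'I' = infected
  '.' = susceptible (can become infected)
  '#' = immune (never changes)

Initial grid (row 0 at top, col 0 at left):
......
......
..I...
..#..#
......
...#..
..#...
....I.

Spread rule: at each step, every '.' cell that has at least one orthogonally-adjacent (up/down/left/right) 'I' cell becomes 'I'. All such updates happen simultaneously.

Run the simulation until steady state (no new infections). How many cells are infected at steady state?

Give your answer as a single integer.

Answer: 44

Derivation:
Step 0 (initial): 2 infected
Step 1: +6 new -> 8 infected
Step 2: +11 new -> 19 infected
Step 3: +12 new -> 31 infected
Step 4: +9 new -> 40 infected
Step 5: +4 new -> 44 infected
Step 6: +0 new -> 44 infected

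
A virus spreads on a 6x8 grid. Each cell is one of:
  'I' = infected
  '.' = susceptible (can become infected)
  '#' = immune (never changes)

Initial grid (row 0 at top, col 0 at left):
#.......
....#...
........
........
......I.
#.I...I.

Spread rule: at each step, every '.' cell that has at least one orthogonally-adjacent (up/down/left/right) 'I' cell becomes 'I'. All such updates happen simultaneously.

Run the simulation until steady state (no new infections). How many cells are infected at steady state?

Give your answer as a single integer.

Answer: 45

Derivation:
Step 0 (initial): 3 infected
Step 1: +8 new -> 11 infected
Step 2: +8 new -> 19 infected
Step 3: +8 new -> 27 infected
Step 4: +8 new -> 35 infected
Step 5: +6 new -> 41 infected
Step 6: +4 new -> 45 infected
Step 7: +0 new -> 45 infected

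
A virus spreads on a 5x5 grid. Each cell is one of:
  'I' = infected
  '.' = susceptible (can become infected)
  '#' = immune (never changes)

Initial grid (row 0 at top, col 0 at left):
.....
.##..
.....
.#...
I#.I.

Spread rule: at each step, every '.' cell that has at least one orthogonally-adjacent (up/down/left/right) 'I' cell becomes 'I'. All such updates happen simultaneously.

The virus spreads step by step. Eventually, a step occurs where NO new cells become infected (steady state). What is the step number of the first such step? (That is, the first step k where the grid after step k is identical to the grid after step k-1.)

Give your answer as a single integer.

Answer: 6

Derivation:
Step 0 (initial): 2 infected
Step 1: +4 new -> 6 infected
Step 2: +4 new -> 10 infected
Step 3: +5 new -> 15 infected
Step 4: +3 new -> 18 infected
Step 5: +3 new -> 21 infected
Step 6: +0 new -> 21 infected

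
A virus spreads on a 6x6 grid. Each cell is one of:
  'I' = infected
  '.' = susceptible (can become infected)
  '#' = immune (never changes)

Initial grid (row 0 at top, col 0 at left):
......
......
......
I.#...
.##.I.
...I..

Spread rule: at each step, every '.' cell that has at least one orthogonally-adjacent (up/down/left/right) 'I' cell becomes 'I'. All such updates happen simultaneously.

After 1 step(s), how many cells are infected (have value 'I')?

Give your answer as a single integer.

Answer: 11

Derivation:
Step 0 (initial): 3 infected
Step 1: +8 new -> 11 infected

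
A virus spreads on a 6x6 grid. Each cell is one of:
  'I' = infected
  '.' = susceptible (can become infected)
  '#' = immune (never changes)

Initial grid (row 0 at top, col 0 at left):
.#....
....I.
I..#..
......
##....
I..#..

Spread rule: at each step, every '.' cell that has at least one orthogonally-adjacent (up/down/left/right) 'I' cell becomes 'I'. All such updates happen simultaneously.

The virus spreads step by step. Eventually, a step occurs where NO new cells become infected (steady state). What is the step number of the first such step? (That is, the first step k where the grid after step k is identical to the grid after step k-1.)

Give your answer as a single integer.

Answer: 6

Derivation:
Step 0 (initial): 3 infected
Step 1: +8 new -> 11 infected
Step 2: +10 new -> 21 infected
Step 3: +6 new -> 27 infected
Step 4: +3 new -> 30 infected
Step 5: +1 new -> 31 infected
Step 6: +0 new -> 31 infected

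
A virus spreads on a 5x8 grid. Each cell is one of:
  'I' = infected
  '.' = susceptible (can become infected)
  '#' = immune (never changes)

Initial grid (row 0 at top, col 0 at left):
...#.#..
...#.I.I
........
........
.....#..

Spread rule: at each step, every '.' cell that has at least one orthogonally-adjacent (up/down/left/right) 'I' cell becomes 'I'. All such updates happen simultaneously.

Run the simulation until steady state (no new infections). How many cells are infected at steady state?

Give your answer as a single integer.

Step 0 (initial): 2 infected
Step 1: +5 new -> 7 infected
Step 2: +6 new -> 13 infected
Step 3: +4 new -> 17 infected
Step 4: +4 new -> 21 infected
Step 5: +4 new -> 25 infected
Step 6: +5 new -> 30 infected
Step 7: +4 new -> 34 infected
Step 8: +2 new -> 36 infected
Step 9: +0 new -> 36 infected

Answer: 36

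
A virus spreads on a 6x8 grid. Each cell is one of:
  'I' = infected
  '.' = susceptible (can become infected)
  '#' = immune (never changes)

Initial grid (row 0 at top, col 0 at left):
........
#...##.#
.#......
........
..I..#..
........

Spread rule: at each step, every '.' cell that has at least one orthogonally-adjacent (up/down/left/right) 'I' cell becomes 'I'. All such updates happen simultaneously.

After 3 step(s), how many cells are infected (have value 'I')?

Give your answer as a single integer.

Answer: 18

Derivation:
Step 0 (initial): 1 infected
Step 1: +4 new -> 5 infected
Step 2: +7 new -> 12 infected
Step 3: +6 new -> 18 infected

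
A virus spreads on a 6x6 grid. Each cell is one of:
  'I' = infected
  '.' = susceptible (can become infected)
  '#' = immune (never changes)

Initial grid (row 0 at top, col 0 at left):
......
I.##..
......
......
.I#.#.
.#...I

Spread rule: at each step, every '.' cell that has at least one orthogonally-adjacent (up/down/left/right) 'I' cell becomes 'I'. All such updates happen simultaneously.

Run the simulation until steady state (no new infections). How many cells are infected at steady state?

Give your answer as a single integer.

Answer: 31

Derivation:
Step 0 (initial): 3 infected
Step 1: +7 new -> 10 infected
Step 2: +7 new -> 17 infected
Step 3: +7 new -> 24 infected
Step 4: +4 new -> 28 infected
Step 5: +3 new -> 31 infected
Step 6: +0 new -> 31 infected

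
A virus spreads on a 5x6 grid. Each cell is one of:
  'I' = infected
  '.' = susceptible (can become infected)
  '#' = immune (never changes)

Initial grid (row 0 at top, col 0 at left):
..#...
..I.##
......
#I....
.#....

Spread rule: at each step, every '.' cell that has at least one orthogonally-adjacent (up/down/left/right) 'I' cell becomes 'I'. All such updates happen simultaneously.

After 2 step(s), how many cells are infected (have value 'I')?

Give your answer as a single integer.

Answer: 14

Derivation:
Step 0 (initial): 2 infected
Step 1: +5 new -> 7 infected
Step 2: +7 new -> 14 infected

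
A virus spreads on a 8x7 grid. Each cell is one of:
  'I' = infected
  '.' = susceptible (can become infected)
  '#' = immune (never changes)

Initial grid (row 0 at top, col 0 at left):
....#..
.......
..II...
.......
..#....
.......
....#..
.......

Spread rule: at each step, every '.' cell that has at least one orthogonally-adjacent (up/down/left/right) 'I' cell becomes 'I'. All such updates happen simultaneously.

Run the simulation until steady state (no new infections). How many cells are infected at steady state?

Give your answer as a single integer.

Step 0 (initial): 2 infected
Step 1: +6 new -> 8 infected
Step 2: +9 new -> 17 infected
Step 3: +9 new -> 26 infected
Step 4: +10 new -> 36 infected
Step 5: +7 new -> 43 infected
Step 6: +6 new -> 49 infected
Step 7: +3 new -> 52 infected
Step 8: +1 new -> 53 infected
Step 9: +0 new -> 53 infected

Answer: 53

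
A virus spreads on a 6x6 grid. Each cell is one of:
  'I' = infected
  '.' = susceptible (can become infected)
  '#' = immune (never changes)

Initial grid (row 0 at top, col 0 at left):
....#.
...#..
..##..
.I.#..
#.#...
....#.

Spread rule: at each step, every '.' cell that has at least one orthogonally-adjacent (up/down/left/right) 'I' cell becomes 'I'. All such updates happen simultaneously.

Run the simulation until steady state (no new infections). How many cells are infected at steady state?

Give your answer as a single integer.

Answer: 28

Derivation:
Step 0 (initial): 1 infected
Step 1: +4 new -> 5 infected
Step 2: +3 new -> 8 infected
Step 3: +5 new -> 13 infected
Step 4: +3 new -> 16 infected
Step 5: +2 new -> 18 infected
Step 6: +1 new -> 19 infected
Step 7: +2 new -> 21 infected
Step 8: +3 new -> 24 infected
Step 9: +2 new -> 26 infected
Step 10: +1 new -> 27 infected
Step 11: +1 new -> 28 infected
Step 12: +0 new -> 28 infected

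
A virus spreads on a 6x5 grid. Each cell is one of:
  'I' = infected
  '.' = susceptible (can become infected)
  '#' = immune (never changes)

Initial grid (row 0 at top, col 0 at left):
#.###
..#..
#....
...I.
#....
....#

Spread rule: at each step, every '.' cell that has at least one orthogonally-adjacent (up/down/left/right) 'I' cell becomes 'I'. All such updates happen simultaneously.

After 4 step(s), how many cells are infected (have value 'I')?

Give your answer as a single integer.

Step 0 (initial): 1 infected
Step 1: +4 new -> 5 infected
Step 2: +7 new -> 12 infected
Step 3: +5 new -> 17 infected
Step 4: +2 new -> 19 infected

Answer: 19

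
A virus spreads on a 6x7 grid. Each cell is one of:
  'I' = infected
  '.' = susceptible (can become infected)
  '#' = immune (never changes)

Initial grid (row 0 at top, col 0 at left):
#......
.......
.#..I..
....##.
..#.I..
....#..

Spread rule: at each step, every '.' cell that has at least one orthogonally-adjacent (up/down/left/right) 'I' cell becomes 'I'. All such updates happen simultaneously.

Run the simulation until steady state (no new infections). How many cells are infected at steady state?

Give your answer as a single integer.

Answer: 36

Derivation:
Step 0 (initial): 2 infected
Step 1: +5 new -> 7 infected
Step 2: +9 new -> 16 infected
Step 3: +8 new -> 24 infected
Step 4: +5 new -> 29 infected
Step 5: +5 new -> 34 infected
Step 6: +2 new -> 36 infected
Step 7: +0 new -> 36 infected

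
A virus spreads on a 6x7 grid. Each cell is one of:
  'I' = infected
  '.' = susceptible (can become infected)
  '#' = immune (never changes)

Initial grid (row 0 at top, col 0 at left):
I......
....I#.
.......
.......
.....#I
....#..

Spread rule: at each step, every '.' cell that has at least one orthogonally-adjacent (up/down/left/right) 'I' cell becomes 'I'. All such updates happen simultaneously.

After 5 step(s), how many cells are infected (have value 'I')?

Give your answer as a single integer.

Step 0 (initial): 3 infected
Step 1: +7 new -> 10 infected
Step 2: +12 new -> 22 infected
Step 3: +7 new -> 29 infected
Step 4: +4 new -> 33 infected
Step 5: +4 new -> 37 infected

Answer: 37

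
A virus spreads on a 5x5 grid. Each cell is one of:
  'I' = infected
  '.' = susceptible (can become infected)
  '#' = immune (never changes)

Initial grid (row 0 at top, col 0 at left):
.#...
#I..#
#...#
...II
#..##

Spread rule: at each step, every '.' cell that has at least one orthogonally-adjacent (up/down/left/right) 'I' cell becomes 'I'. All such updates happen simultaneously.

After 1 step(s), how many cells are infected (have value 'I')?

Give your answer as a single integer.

Answer: 7

Derivation:
Step 0 (initial): 3 infected
Step 1: +4 new -> 7 infected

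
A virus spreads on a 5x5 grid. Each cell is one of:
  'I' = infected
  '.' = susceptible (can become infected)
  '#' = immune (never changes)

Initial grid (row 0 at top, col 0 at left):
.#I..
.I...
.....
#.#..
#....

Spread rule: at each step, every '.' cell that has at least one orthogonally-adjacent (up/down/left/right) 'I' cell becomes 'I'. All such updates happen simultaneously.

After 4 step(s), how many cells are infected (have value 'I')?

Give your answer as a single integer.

Answer: 18

Derivation:
Step 0 (initial): 2 infected
Step 1: +4 new -> 6 infected
Step 2: +6 new -> 12 infected
Step 3: +3 new -> 15 infected
Step 4: +3 new -> 18 infected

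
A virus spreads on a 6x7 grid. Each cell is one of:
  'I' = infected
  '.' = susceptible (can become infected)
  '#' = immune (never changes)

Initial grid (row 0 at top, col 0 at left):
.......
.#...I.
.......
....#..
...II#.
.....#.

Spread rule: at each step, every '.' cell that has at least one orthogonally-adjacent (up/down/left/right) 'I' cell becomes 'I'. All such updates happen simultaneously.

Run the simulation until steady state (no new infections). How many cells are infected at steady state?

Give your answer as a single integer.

Answer: 38

Derivation:
Step 0 (initial): 3 infected
Step 1: +8 new -> 11 infected
Step 2: +10 new -> 21 infected
Step 3: +7 new -> 28 infected
Step 4: +5 new -> 33 infected
Step 5: +3 new -> 36 infected
Step 6: +2 new -> 38 infected
Step 7: +0 new -> 38 infected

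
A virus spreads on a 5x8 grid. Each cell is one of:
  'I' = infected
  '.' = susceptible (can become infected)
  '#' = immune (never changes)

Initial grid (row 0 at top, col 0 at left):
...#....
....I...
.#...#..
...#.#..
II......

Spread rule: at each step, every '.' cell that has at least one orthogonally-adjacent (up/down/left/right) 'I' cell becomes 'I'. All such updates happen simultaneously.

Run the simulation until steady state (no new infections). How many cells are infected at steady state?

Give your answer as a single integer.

Answer: 35

Derivation:
Step 0 (initial): 3 infected
Step 1: +7 new -> 10 infected
Step 2: +8 new -> 18 infected
Step 3: +8 new -> 26 infected
Step 4: +6 new -> 32 infected
Step 5: +2 new -> 34 infected
Step 6: +1 new -> 35 infected
Step 7: +0 new -> 35 infected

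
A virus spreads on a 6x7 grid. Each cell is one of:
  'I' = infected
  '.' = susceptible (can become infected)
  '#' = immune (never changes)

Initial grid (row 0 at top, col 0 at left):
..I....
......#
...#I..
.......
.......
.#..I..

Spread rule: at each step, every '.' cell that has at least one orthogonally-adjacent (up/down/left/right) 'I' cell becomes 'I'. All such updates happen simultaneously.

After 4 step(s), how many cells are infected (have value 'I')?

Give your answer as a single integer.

Step 0 (initial): 3 infected
Step 1: +9 new -> 12 infected
Step 2: +13 new -> 25 infected
Step 3: +7 new -> 32 infected
Step 4: +4 new -> 36 infected

Answer: 36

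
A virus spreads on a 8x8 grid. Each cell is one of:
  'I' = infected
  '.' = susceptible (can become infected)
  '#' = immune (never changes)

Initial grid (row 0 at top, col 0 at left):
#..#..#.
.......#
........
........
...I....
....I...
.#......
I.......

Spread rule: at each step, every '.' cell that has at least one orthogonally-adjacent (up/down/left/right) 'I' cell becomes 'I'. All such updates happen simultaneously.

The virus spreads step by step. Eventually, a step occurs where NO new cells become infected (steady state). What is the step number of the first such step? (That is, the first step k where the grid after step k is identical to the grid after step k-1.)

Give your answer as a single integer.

Step 0 (initial): 3 infected
Step 1: +8 new -> 11 infected
Step 2: +12 new -> 23 infected
Step 3: +13 new -> 36 infected
Step 4: +9 new -> 45 infected
Step 5: +8 new -> 53 infected
Step 6: +5 new -> 58 infected
Step 7: +0 new -> 58 infected

Answer: 7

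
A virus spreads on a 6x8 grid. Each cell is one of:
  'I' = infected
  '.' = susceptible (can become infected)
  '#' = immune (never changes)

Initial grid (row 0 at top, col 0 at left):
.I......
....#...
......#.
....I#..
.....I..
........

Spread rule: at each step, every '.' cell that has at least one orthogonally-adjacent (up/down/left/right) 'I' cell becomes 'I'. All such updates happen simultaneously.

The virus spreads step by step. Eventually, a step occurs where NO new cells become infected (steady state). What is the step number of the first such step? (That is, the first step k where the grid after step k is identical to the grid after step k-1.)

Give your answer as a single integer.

Step 0 (initial): 3 infected
Step 1: +8 new -> 11 infected
Step 2: +12 new -> 23 infected
Step 3: +10 new -> 33 infected
Step 4: +6 new -> 39 infected
Step 5: +4 new -> 43 infected
Step 6: +2 new -> 45 infected
Step 7: +0 new -> 45 infected

Answer: 7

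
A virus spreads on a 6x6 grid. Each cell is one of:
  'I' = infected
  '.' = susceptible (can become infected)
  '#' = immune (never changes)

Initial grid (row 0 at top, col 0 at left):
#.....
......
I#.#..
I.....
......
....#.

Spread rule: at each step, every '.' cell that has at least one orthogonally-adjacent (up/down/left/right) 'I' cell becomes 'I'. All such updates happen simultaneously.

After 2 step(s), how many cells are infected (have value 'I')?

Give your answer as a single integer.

Step 0 (initial): 2 infected
Step 1: +3 new -> 5 infected
Step 2: +4 new -> 9 infected

Answer: 9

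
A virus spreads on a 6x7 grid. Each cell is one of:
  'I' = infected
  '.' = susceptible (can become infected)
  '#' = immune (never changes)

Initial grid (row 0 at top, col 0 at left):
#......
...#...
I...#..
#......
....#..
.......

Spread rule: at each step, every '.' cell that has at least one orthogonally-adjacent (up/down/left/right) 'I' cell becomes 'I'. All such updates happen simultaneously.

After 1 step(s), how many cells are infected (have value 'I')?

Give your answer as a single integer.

Step 0 (initial): 1 infected
Step 1: +2 new -> 3 infected

Answer: 3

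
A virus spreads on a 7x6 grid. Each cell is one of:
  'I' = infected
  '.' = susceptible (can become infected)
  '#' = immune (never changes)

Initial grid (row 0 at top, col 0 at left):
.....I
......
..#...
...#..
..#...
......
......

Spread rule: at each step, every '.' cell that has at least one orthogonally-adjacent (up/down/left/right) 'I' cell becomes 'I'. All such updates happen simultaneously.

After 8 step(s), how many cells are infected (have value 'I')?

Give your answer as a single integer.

Answer: 33

Derivation:
Step 0 (initial): 1 infected
Step 1: +2 new -> 3 infected
Step 2: +3 new -> 6 infected
Step 3: +4 new -> 10 infected
Step 4: +5 new -> 15 infected
Step 5: +4 new -> 19 infected
Step 6: +5 new -> 24 infected
Step 7: +4 new -> 28 infected
Step 8: +5 new -> 33 infected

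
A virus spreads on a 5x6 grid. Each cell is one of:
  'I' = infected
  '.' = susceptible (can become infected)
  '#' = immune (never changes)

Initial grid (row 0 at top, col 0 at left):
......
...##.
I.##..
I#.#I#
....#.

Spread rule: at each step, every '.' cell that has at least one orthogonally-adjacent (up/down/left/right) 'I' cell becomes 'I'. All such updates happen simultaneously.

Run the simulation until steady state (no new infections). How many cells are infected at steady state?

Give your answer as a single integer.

Step 0 (initial): 3 infected
Step 1: +4 new -> 7 infected
Step 2: +4 new -> 11 infected
Step 3: +4 new -> 15 infected
Step 4: +4 new -> 19 infected
Step 5: +2 new -> 21 infected
Step 6: +0 new -> 21 infected

Answer: 21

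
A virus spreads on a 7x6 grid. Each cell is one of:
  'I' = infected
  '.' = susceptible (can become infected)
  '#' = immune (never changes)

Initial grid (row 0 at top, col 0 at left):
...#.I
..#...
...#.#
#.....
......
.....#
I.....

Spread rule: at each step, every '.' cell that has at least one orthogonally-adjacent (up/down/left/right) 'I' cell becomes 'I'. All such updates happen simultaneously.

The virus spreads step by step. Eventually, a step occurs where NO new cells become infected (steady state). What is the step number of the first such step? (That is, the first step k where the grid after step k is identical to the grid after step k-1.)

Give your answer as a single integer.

Answer: 9

Derivation:
Step 0 (initial): 2 infected
Step 1: +4 new -> 6 infected
Step 2: +4 new -> 10 infected
Step 3: +5 new -> 15 infected
Step 4: +5 new -> 20 infected
Step 5: +8 new -> 28 infected
Step 6: +4 new -> 32 infected
Step 7: +2 new -> 34 infected
Step 8: +2 new -> 36 infected
Step 9: +0 new -> 36 infected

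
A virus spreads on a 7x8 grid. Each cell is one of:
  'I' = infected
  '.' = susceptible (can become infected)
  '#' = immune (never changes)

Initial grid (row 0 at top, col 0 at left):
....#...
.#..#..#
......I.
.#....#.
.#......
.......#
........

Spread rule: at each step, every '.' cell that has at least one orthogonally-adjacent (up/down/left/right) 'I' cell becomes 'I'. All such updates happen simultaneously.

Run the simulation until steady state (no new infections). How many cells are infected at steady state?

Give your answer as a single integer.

Answer: 48

Derivation:
Step 0 (initial): 1 infected
Step 1: +3 new -> 4 infected
Step 2: +5 new -> 9 infected
Step 3: +6 new -> 15 infected
Step 4: +6 new -> 21 infected
Step 5: +8 new -> 29 infected
Step 6: +6 new -> 35 infected
Step 7: +6 new -> 41 infected
Step 8: +4 new -> 45 infected
Step 9: +2 new -> 47 infected
Step 10: +1 new -> 48 infected
Step 11: +0 new -> 48 infected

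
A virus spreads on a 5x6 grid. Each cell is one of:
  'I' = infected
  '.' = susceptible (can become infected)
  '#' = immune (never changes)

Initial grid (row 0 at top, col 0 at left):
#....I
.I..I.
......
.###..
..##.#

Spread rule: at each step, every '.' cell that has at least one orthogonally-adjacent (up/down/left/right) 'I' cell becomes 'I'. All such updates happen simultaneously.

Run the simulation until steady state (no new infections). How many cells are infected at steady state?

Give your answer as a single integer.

Step 0 (initial): 3 infected
Step 1: +8 new -> 11 infected
Step 2: +7 new -> 18 infected
Step 3: +3 new -> 21 infected
Step 4: +1 new -> 22 infected
Step 5: +1 new -> 23 infected
Step 6: +0 new -> 23 infected

Answer: 23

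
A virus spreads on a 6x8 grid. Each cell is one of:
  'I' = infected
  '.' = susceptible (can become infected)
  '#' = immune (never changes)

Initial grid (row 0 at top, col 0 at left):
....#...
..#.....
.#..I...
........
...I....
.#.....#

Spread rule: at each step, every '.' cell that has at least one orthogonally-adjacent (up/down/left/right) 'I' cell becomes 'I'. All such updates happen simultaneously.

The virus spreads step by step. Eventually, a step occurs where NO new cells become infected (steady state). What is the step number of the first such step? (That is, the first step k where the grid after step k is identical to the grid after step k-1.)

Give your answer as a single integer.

Step 0 (initial): 2 infected
Step 1: +8 new -> 10 infected
Step 2: +10 new -> 20 infected
Step 3: +9 new -> 29 infected
Step 4: +8 new -> 37 infected
Step 5: +3 new -> 40 infected
Step 6: +3 new -> 43 infected
Step 7: +0 new -> 43 infected

Answer: 7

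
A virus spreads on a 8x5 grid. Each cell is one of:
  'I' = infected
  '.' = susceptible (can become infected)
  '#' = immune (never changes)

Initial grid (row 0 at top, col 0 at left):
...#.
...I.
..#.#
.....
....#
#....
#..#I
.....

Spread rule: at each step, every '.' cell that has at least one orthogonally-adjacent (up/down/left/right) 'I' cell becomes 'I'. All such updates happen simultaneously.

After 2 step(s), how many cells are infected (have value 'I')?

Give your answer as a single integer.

Step 0 (initial): 2 infected
Step 1: +5 new -> 7 infected
Step 2: +6 new -> 13 infected

Answer: 13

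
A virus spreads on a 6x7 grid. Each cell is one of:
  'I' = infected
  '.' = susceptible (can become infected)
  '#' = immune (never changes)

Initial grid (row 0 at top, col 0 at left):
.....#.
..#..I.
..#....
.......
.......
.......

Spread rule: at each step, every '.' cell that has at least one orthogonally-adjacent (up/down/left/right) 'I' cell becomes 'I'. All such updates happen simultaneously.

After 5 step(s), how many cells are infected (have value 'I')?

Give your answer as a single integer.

Step 0 (initial): 1 infected
Step 1: +3 new -> 4 infected
Step 2: +6 new -> 10 infected
Step 3: +5 new -> 15 infected
Step 4: +5 new -> 20 infected
Step 5: +5 new -> 25 infected

Answer: 25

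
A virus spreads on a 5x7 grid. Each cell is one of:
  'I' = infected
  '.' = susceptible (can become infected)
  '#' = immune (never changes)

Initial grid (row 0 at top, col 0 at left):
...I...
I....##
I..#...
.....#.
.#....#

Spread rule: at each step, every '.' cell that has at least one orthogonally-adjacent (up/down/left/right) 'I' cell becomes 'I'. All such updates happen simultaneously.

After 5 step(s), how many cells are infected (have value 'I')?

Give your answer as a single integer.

Step 0 (initial): 3 infected
Step 1: +7 new -> 10 infected
Step 2: +7 new -> 17 infected
Step 3: +3 new -> 20 infected
Step 4: +4 new -> 24 infected
Step 5: +3 new -> 27 infected

Answer: 27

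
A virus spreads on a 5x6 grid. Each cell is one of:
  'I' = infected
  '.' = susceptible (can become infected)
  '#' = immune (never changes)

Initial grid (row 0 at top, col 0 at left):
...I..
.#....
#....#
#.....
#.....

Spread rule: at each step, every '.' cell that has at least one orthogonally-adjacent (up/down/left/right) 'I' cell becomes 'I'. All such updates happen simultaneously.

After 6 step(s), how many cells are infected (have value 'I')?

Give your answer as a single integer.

Step 0 (initial): 1 infected
Step 1: +3 new -> 4 infected
Step 2: +5 new -> 9 infected
Step 3: +5 new -> 14 infected
Step 4: +5 new -> 19 infected
Step 5: +4 new -> 23 infected
Step 6: +2 new -> 25 infected

Answer: 25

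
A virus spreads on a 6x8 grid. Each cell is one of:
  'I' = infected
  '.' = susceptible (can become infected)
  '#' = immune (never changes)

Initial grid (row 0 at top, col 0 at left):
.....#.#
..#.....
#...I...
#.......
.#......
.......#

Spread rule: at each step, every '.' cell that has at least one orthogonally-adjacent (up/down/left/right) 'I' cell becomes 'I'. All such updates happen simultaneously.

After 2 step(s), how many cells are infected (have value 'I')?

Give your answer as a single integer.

Answer: 13

Derivation:
Step 0 (initial): 1 infected
Step 1: +4 new -> 5 infected
Step 2: +8 new -> 13 infected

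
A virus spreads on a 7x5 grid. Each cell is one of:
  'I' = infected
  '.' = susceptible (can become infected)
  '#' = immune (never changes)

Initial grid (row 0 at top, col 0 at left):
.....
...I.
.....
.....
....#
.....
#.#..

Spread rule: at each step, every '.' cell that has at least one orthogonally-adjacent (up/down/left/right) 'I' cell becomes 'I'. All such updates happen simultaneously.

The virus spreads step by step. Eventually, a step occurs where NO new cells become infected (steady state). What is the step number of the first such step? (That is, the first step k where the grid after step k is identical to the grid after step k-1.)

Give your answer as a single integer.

Step 0 (initial): 1 infected
Step 1: +4 new -> 5 infected
Step 2: +6 new -> 11 infected
Step 3: +6 new -> 17 infected
Step 4: +5 new -> 22 infected
Step 5: +5 new -> 27 infected
Step 6: +3 new -> 30 infected
Step 7: +2 new -> 32 infected
Step 8: +0 new -> 32 infected

Answer: 8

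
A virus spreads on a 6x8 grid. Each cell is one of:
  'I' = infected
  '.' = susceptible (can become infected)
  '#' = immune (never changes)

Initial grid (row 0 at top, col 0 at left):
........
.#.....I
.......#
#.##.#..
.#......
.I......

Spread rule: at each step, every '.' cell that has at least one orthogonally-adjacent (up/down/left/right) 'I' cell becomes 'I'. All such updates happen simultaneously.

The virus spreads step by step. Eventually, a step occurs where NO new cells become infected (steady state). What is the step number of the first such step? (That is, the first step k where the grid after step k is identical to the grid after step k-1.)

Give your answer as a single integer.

Answer: 10

Derivation:
Step 0 (initial): 2 infected
Step 1: +4 new -> 6 infected
Step 2: +6 new -> 12 infected
Step 3: +6 new -> 18 infected
Step 4: +7 new -> 25 infected
Step 5: +7 new -> 32 infected
Step 6: +3 new -> 35 infected
Step 7: +2 new -> 37 infected
Step 8: +3 new -> 40 infected
Step 9: +1 new -> 41 infected
Step 10: +0 new -> 41 infected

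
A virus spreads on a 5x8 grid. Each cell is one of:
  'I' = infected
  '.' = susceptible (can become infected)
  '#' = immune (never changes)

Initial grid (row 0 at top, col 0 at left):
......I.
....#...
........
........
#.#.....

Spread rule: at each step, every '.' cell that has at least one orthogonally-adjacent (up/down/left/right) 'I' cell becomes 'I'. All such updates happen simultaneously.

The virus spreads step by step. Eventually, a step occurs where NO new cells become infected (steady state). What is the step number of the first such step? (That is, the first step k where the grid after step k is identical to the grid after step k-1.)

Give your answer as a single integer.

Step 0 (initial): 1 infected
Step 1: +3 new -> 4 infected
Step 2: +4 new -> 8 infected
Step 3: +4 new -> 12 infected
Step 4: +6 new -> 18 infected
Step 5: +6 new -> 24 infected
Step 6: +5 new -> 29 infected
Step 7: +4 new -> 33 infected
Step 8: +2 new -> 35 infected
Step 9: +2 new -> 37 infected
Step 10: +0 new -> 37 infected

Answer: 10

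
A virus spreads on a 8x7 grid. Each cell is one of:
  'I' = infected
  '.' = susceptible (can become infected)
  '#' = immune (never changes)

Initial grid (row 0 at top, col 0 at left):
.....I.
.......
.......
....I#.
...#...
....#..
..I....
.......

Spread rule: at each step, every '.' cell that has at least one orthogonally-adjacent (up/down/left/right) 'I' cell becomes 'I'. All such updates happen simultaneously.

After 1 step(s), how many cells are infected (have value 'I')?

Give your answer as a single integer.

Answer: 13

Derivation:
Step 0 (initial): 3 infected
Step 1: +10 new -> 13 infected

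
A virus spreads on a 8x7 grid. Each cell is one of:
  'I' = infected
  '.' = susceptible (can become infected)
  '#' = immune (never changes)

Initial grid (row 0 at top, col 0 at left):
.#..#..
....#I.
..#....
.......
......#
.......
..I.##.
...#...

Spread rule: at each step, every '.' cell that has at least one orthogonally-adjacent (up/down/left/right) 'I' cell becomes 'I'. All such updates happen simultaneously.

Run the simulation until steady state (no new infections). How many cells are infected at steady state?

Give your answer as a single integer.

Step 0 (initial): 2 infected
Step 1: +7 new -> 9 infected
Step 2: +9 new -> 18 infected
Step 3: +10 new -> 28 infected
Step 4: +6 new -> 34 infected
Step 5: +5 new -> 39 infected
Step 6: +4 new -> 43 infected
Step 7: +2 new -> 45 infected
Step 8: +2 new -> 47 infected
Step 9: +1 new -> 48 infected
Step 10: +0 new -> 48 infected

Answer: 48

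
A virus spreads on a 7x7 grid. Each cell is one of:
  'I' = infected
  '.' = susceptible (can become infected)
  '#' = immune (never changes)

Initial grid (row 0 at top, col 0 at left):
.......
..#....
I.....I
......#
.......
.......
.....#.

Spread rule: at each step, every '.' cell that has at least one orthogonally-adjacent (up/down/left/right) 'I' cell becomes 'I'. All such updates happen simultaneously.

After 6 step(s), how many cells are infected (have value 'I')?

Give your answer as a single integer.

Step 0 (initial): 2 infected
Step 1: +5 new -> 7 infected
Step 2: +9 new -> 16 infected
Step 3: +9 new -> 25 infected
Step 4: +10 new -> 35 infected
Step 5: +6 new -> 41 infected
Step 6: +4 new -> 45 infected

Answer: 45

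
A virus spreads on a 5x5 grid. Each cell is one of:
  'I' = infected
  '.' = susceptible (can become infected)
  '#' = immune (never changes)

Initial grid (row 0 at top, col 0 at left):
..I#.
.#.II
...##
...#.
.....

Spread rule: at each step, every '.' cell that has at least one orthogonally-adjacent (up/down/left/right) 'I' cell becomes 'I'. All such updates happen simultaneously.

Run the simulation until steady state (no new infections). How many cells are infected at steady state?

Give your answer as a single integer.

Answer: 20

Derivation:
Step 0 (initial): 3 infected
Step 1: +3 new -> 6 infected
Step 2: +2 new -> 8 infected
Step 3: +3 new -> 11 infected
Step 4: +3 new -> 14 infected
Step 5: +3 new -> 17 infected
Step 6: +2 new -> 19 infected
Step 7: +1 new -> 20 infected
Step 8: +0 new -> 20 infected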